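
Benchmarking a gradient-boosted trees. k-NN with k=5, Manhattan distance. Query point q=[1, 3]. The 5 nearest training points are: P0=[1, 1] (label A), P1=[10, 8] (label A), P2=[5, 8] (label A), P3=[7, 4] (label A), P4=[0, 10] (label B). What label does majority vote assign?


d(q,P0) = 2  (label A)
d(q,P1) = 14  (label A)
d(q,P2) = 9  (label A)
d(q,P3) = 7  (label A)
d(q,P4) = 8  (label B)
Votes: A=4, B=1
Majority → A

A


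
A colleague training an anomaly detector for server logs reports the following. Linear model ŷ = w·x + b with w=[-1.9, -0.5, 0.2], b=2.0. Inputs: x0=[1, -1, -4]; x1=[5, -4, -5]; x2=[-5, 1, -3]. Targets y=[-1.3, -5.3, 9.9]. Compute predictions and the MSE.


ŷ0 = (-1.9)·(1) + (-0.5)·(-1) + (0.2)·(-4) + 2.0 = -0.2
ŷ1 = (-1.9)·(5) + (-0.5)·(-4) + (0.2)·(-5) + 2.0 = -6.5
ŷ2 = (-1.9)·(-5) + (-0.5)·(1) + (0.2)·(-3) + 2.0 = 10.4
errors² = [1.21, 1.44, 0.25]
MSE = 2.9000/3 = 0.9667

0.9667


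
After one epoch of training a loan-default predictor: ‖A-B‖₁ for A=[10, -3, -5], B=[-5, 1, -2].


d = |10+ 5| + |-3-1| + |-5+ 2|
  = 15 + 4 + 3
  = 22

22


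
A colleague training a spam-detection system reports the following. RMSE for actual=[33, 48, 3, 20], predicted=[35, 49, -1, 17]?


MSE = 30/4 = 7.5
RMSE = √(30/4) = 2.7386

2.7386


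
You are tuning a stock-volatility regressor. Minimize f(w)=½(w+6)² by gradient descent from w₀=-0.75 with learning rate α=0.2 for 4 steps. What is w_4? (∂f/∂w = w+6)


step 1: grad = -0.75+6 = 5.25; w = -0.75 - 0.2·(5.25) = -1.8
step 2: grad = -1.8+6 = 4.2; w = -1.8 - 0.2·(4.2) = -2.64
step 3: grad = -2.64+6 = 3.36; w = -2.64 - 0.2·(3.36) = -3.312
step 4: grad = -3.312+6 = 2.688; w = -3.312 - 0.2·(2.688) = -3.8496

-3.8496


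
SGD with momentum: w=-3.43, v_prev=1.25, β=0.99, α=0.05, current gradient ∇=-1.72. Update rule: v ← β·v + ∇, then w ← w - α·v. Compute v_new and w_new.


v_new = 0.99·1.25 - 1.72 = 1.2375 - 1.72 = -0.4825
w_new = -3.43 - 0.05·-0.4825 = -3.43 + 0.024125 = -3.405875

v_new=-0.4825, w_new=-3.405875


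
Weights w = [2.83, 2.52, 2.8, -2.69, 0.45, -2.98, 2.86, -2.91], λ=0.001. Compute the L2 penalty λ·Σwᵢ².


‖w‖₂² = (2.83)² + (2.52)² + (2.8)² + (-2.69)² + (0.45)² + (-2.98)² + (2.86)² + (-2.91)²
     = 8.0089 + 6.3504 + 7.84 + 7.2361 + 0.2025 + 8.8804 + 8.1796 + 8.4681
     = 55.166
λ·‖w‖₂² = 0.001·55.166 = 0.055166

0.055166


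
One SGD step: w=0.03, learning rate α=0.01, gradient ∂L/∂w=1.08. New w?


w_new = w - α·∇
= 0.03 - 0.01·1.08
= 0.03 - 0.0108
= 0.0192

0.0192


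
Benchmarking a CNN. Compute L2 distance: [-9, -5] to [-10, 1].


d = √((-9+ 10)² + (-5-1)²)
  = √(1 + 36)
  = √37 = 6.0828

6.0828


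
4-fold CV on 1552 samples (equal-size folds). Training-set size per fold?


Fold size = 1552/4 = 388
Training per fold = 1552 - 388 = 1164

1164


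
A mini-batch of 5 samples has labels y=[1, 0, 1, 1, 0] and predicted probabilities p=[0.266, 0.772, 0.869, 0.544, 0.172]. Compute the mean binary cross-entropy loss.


L[0] = -ln(0.266) = 1.3243
L[1] = -ln(1-0.772) = -ln(0.228) = 1.4784
L[2] = -ln(0.869) = 0.1404
L[3] = -ln(0.544) = 0.6088
L[4] = -ln(1-0.172) = -ln(0.828) = 0.1887
mean = (1.3243 + 1.4784 + 0.1404 + 0.6088 + 0.1887)/5 = 0.7481

0.7481


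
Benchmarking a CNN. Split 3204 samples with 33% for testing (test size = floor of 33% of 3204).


Test = ⌊3204·33/100⌋ = 1057
Train = 3204 - 1057 = 2147

Train: 2147, Test: 1057


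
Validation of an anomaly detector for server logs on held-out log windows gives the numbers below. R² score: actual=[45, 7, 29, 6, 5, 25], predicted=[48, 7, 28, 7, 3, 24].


ȳ = 19.5
SS_res = Σ(y-ŷ)² = 16
SS_tot = Σ(y-ȳ)² = 1319.5
R² = 1 - SS_res/SS_tot = 1 - 0.0121 = 0.9879

0.9879


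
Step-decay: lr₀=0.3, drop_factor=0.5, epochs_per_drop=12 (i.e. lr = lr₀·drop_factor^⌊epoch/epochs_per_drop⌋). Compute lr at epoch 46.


n_drops = ⌊46/12⌋ = 3
lr = 0.3·0.5^3 = 0.3·0.125 = 0.0375

0.0375


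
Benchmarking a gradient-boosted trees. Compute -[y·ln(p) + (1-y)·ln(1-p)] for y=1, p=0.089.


BCE = -[y·ln(p) + (1-y)·ln(1-p)]
= -1·ln(0.089) - 0
= -ln(0.089) = 2.4191

2.4191


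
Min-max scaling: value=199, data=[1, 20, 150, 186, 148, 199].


min=1, max=199
(199-1)/(199-1) = 198/198 = 1.0

1.0


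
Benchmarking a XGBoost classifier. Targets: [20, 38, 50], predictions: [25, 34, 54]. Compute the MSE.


Squared errors: (20-25)²=25, (38-34)²=16, (50-54)²=16
Sum = 57
MSE = 57/3 = 19

19


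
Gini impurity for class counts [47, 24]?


Probabilities: [47/71, 24/71] ≈ [0.662, 0.338]
Σpᵢ² = (2209 + 576)/71² = 2785/5041
Gini = 1 - Σpᵢ² = 1 - 2785/5041 = 0.4475

0.4475


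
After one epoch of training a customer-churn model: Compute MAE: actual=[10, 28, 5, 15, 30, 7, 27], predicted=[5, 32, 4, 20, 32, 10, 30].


Absolute errors: |10-5|=5, |28-32|=4, |5-4|=1, |15-20|=5, |30-32|=2, |7-10|=3, |27-30|=3
Sum = 23
MAE = 23/7 = 23/7

23/7


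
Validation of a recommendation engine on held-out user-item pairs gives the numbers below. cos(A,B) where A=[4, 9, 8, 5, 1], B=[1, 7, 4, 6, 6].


A·B = 4·1 + 9·7 + 8·4 + 5·6 + 1·6 = 135
‖A‖ = √187 = 13.6748, ‖B‖ = √138 = 11.7473
cos = 135/(√187·√138) = 135/√25806 = 0.8404

0.8404


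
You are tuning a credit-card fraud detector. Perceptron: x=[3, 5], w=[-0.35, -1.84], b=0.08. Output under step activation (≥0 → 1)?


z = (3)·(-0.35) + (5)·(-1.84) + 0.08
  = -10.17
step(z) = 0 (z<0)

0


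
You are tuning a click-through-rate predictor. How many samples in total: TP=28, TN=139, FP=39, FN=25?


Total = TP + TN + FP + FN
= 28 + 139 + 39 + 25
= 231
(Predicted positive: 67, predicted negative: 164)

231


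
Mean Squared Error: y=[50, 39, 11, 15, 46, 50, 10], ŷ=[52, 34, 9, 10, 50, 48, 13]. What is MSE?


Squared errors: (50-52)²=4, (39-34)²=25, (11-9)²=4, (15-10)²=25, (46-50)²=16, (50-48)²=4, (10-13)²=9
Sum = 87
MSE = 87/7 = 87/7

87/7


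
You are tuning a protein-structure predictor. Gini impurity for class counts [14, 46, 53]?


Probabilities: [14/113, 46/113, 53/113] ≈ [0.1239, 0.4071, 0.469]
Σpᵢ² = (196 + 2116 + 2809)/113² = 5121/12769
Gini = 1 - Σpᵢ² = 1 - 5121/12769 = 0.599

0.599


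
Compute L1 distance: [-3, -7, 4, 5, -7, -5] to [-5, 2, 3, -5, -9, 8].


d = |-3+ 5| + |-7-2| + |4-3| + |5+ 5| + |-7+ 9| + |-5-8|
  = 2 + 9 + 1 + 10 + 2 + 13
  = 37

37


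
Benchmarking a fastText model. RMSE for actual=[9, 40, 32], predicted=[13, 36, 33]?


MSE = 33/3 = 11
RMSE = √(33/3) = 3.3166

3.3166


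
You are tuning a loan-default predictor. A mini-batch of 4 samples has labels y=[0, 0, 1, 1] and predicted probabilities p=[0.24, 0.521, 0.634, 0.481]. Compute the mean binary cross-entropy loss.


L[0] = -ln(1-0.24) = -ln(0.76) = 0.2744
L[1] = -ln(1-0.521) = -ln(0.479) = 0.7361
L[2] = -ln(0.634) = 0.4557
L[3] = -ln(0.481) = 0.7319
mean = (0.2744 + 0.7361 + 0.4557 + 0.7319)/4 = 0.5495

0.5495


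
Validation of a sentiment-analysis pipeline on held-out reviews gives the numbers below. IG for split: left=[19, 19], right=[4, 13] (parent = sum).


Parent = [23, 32], H_parent = 0.9806
H_left = 1 (n=38), H_right = 0.7871 (n=17)
H_children = (38/55)·1 + (17/55)·0.7871 = 0.9342
IG = 0.9806 - 0.9342 = 0.0464

0.0464


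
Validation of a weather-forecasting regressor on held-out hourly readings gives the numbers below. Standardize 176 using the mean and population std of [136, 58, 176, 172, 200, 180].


μ = 153.6667, σ = 46.7962
z = (176 - 153.6667)/46.7962 = 0.4772

0.4772


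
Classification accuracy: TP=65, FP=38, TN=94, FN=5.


Accuracy = (TP+TN)/(TP+TN+FP+FN)
= (65+94)/(202)
= 159/202 = 78.71%

78.71%


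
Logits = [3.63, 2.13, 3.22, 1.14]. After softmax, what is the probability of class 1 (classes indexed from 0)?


Exponentials: e^3.63=37.7128, e^2.13=8.4149, e^3.22=25.0281, e^1.14=3.1268
Sum = 74.2826
Softmax = [0.5077, 0.1133, 0.3369, 0.0421]
p[1] = 8.4149/74.2826 = 0.1133

0.1133


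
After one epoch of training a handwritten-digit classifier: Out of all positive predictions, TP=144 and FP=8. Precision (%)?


Precision = TP/(TP+FP)
= 144/(144+8)
= 144/152 = 94.74%

94.74%


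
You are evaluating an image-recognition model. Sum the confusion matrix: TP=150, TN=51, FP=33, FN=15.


Total = TP + TN + FP + FN
= 150 + 51 + 33 + 15
= 249
(Predicted positive: 183, predicted negative: 66)

249


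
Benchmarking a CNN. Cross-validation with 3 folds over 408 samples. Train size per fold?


Fold size = 408/3 = 136
Training per fold = 408 - 136 = 272

272


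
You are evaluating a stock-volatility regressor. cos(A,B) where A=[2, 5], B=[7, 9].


A·B = 2·7 + 5·9 = 59
‖A‖ = √29 = 5.3852, ‖B‖ = √130 = 11.4018
cos = 59/(√29·√130) = 59/√3770 = 0.9609

0.9609


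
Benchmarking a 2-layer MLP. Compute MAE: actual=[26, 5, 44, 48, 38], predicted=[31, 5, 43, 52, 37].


Absolute errors: |26-31|=5, |5-5|=0, |44-43|=1, |48-52|=4, |38-37|=1
Sum = 11
MAE = 11/5 = 11/5

11/5


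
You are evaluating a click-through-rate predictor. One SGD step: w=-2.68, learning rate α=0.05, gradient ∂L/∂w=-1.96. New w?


w_new = w - α·∇
= -2.68 - 0.05·-1.96
= -2.68 + 0.098
= -2.582

-2.582


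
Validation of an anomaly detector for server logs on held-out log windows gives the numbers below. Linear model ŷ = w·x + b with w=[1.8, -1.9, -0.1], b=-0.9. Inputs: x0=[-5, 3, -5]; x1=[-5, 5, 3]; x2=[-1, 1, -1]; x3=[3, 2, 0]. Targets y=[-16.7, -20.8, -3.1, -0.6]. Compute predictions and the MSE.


ŷ0 = (1.8)·(-5) + (-1.9)·(3) + (-0.1)·(-5) - 0.9 = -15.1
ŷ1 = (1.8)·(-5) + (-1.9)·(5) + (-0.1)·(3) - 0.9 = -19.7
ŷ2 = (1.8)·(-1) + (-1.9)·(1) + (-0.1)·(-1) - 0.9 = -4.5
ŷ3 = (1.8)·(3) + (-1.9)·(2) + (-0.1)·(0) - 0.9 = 0.7
errors² = [2.56, 1.21, 1.96, 1.69]
MSE = 7.4200/4 = 1.855

1.855


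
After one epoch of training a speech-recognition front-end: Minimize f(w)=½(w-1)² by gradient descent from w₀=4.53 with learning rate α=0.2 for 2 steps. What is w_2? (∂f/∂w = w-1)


step 1: grad = 4.53-1 = 3.53; w = 4.53 - 0.2·(3.53) = 3.824
step 2: grad = 3.824-1 = 2.824; w = 3.824 - 0.2·(2.824) = 3.2592

3.2592


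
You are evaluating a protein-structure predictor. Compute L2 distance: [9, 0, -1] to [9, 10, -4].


d = √((9-9)² + (0-10)² + (-1+ 4)²)
  = √(0 + 100 + 9)
  = √109 = 10.4403

10.4403


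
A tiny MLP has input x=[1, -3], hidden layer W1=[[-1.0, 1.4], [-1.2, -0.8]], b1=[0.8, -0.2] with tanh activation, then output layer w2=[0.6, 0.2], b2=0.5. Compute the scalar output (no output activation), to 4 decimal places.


z1[0] = (-1.0)·(1) + (1.4)·(-3) + 0.8 = -4.4
z1[1] = (-1.2)·(1) + (-0.8)·(-3) - 0.2 = 1.0
h = tanh(z1) = [-0.9997, 0.7616]
output = (0.6)·(-0.9997) + (0.2)·(0.7616) + 0.5 = 0.0525

0.0525


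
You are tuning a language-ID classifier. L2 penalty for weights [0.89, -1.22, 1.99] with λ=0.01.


‖w‖₂² = (0.89)² + (-1.22)² + (1.99)²
     = 0.7921 + 1.4884 + 3.9601
     = 6.2406
λ·‖w‖₂² = 0.01·6.2406 = 0.062406

0.062406


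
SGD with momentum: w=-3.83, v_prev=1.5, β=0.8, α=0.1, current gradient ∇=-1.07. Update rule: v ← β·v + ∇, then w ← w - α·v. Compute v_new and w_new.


v_new = 0.8·1.5 - 1.07 = 1.2 - 1.07 = 0.13
w_new = -3.83 - 0.1·0.13 = -3.83 - 0.013 = -3.843

v_new=0.13, w_new=-3.843


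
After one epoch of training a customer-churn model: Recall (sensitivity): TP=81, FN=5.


Recall = TP/(TP+FN)
= 81/(81+5)
= 81/86 = 94.19%

94.19%


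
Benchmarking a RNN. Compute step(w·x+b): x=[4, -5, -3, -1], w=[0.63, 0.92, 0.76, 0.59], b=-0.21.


z = (4)·(0.63) + (-5)·(0.92) + (-3)·(0.76) + (-1)·(0.59) - 0.21
  = -5.16
step(z) = 0 (z<0)

0


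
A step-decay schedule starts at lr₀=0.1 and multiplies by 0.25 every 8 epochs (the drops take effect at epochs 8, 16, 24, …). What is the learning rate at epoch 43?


n_drops = ⌊43/8⌋ = 5
lr = 0.1·0.25^5 = 0.1·0.0009765625 = 0.00009765625

0.00009765625


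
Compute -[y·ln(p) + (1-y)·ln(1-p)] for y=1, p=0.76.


BCE = -[y·ln(p) + (1-y)·ln(1-p)]
= -1·ln(0.76) - 0
= -ln(0.76) = 0.2744

0.2744


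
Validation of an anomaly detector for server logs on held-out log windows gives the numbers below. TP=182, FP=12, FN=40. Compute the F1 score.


Precision = 182/194 = 0.9381
Recall = 182/222 = 0.8198
F1 = 2·P·R/(P+R) = 2·TP/(2·TP+FP+FN) = 364/(364+12+40) = 364/416 = 0.875

0.875


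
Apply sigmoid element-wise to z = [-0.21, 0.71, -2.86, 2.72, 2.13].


σ(-0.21) = 1/(1+e^0.21) = 0.4477
σ(0.71) = 1/(1+e^-0.71) = 0.6704
σ(-2.86) = 1/(1+e^2.86) = 0.0542
σ(2.72) = 1/(1+e^-2.72) = 0.9382
σ(2.13) = 1/(1+e^-2.13) = 0.8938
result = [0.4477, 0.6704, 0.0542, 0.9382, 0.8938]

[0.4477, 0.6704, 0.0542, 0.9382, 0.8938]


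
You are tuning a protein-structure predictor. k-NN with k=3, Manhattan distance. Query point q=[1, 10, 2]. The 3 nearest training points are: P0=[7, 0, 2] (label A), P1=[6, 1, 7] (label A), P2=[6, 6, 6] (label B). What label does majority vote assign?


d(q,P0) = 16  (label A)
d(q,P1) = 19  (label A)
d(q,P2) = 13  (label B)
Votes: A=2, B=1
Majority → A

A


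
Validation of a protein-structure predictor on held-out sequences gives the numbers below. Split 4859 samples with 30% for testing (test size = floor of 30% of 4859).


Test = ⌊4859·30/100⌋ = 1457
Train = 4859 - 1457 = 3402

Train: 3402, Test: 1457


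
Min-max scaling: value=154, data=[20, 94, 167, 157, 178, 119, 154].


min=20, max=178
(154-20)/(178-20) = 134/158 = 0.8481

0.8481


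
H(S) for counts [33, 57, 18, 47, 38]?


Probabilities: [33/193, 57/193, 18/193, 47/193, 38/193] ≈ [0.171, 0.2953, 0.0933, 0.2435, 0.1969]
H = -((33/193)·log₂(33/193) + (57/193)·log₂(57/193) + (18/193)·log₂(18/193) + (47/193)·log₂(47/193) + (38/193)·log₂(38/193))
  = 2.2324 bits

2.2324 bits


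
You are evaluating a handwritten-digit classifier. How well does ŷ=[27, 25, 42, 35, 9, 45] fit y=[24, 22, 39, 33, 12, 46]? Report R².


ȳ = 29.3333
SS_res = Σ(y-ŷ)² = 41
SS_tot = Σ(y-ȳ)² = 767.33
R² = 1 - SS_res/SS_tot = 1 - 0.0534 = 0.9466

0.9466


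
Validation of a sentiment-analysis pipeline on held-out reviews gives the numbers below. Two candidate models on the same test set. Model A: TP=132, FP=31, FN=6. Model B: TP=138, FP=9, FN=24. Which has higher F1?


Model A: P=132/163=0.8098, R=132/138=0.9565, F1=2PR/(P+R)=2TP/(2TP+FP+FN)=264/301=0.8771
Model B: P=138/147=0.9388, R=138/162=0.8519, F1=2PR/(P+R)=2TP/(2TP+FP+FN)=276/309=0.8932
0.8771 < 0.8932 → Model B

Model B


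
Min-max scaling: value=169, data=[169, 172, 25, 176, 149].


min=25, max=176
(169-25)/(176-25) = 144/151 = 0.9536

0.9536


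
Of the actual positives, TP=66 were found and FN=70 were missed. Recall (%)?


Recall = TP/(TP+FN)
= 66/(66+70)
= 66/136 = 48.53%

48.53%


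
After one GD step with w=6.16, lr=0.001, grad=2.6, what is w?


w_new = w - α·∇
= 6.16 - 0.001·2.6
= 6.16 - 0.0026
= 6.1574

6.1574


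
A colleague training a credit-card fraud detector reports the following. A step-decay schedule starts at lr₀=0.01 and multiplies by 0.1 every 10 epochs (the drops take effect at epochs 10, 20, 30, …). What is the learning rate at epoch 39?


n_drops = ⌊39/10⌋ = 3
lr = 0.01·0.1^3 = 0.01·0.001 = 0.00001

0.00001


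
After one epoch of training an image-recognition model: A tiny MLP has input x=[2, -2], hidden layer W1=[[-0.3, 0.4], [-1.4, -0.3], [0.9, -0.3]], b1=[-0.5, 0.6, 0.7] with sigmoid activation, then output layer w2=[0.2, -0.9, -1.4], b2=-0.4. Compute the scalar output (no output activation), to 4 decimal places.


z1[0] = (-0.3)·(2) + (0.4)·(-2) - 0.5 = -1.9
z1[1] = (-1.4)·(2) + (-0.3)·(-2) + 0.6 = -1.6
z1[2] = (0.9)·(2) + (-0.3)·(-2) + 0.7 = 3.1
h = sigmoid(z1) = [0.1301, 0.168, 0.9569]
output = (0.2)·(0.1301) + (-0.9)·(0.168) + (-1.4)·(0.9569) - 0.4 = -1.8648

-1.8648


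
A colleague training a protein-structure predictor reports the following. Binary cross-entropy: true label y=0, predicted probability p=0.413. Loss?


BCE = -[y·ln(p) + (1-y)·ln(1-p)]
= -0 - 1·ln(1-0.413)
= -ln(0.587) = 0.5327

0.5327


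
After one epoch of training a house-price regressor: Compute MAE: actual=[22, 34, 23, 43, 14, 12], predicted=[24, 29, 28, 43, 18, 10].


Absolute errors: |22-24|=2, |34-29|=5, |23-28|=5, |43-43|=0, |14-18|=4, |12-10|=2
Sum = 18
MAE = 18/6 = 3

3


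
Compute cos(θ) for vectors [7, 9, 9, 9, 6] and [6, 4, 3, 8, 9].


A·B = 7·6 + 9·4 + 9·3 + 9·8 + 6·9 = 231
‖A‖ = √328 = 18.1108, ‖B‖ = √206 = 14.3527
cos = 231/(√328·√206) = 231/√67568 = 0.8887

0.8887


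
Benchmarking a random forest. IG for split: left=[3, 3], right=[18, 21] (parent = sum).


Parent = [21, 24], H_parent = 0.9968
H_left = 1 (n=6), H_right = 0.9957 (n=39)
H_children = (6/45)·1 + (39/45)·0.9957 = 0.9963
IG = 0.9968 - 0.9963 = 0.0005

0.0005


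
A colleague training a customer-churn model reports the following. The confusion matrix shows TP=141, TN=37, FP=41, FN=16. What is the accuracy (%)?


Accuracy = (TP+TN)/(TP+TN+FP+FN)
= (141+37)/(235)
= 178/235 = 75.74%

75.74%


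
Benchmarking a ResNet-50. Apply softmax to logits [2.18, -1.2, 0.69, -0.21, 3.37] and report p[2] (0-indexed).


Exponentials: e^2.18=8.8463, e^-1.2=0.3012, e^0.69=1.9937, e^-0.21=0.8106, e^3.37=29.0785
Sum = 41.0303
Softmax = [0.2156, 0.0073, 0.0486, 0.0198, 0.7087]
p[2] = 1.9937/41.0303 = 0.0486

0.0486


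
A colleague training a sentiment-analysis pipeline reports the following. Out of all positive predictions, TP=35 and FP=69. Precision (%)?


Precision = TP/(TP+FP)
= 35/(35+69)
= 35/104 = 33.65%

33.65%


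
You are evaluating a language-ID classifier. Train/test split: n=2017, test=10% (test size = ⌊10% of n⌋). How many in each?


Test = ⌊2017·10/100⌋ = 201
Train = 2017 - 201 = 1816

Train: 1816, Test: 201


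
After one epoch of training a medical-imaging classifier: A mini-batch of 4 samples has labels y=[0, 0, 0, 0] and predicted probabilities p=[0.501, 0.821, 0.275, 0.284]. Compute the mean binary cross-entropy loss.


L[0] = -ln(1-0.501) = -ln(0.499) = 0.6951
L[1] = -ln(1-0.821) = -ln(0.179) = 1.7204
L[2] = -ln(1-0.275) = -ln(0.725) = 0.3216
L[3] = -ln(1-0.284) = -ln(0.716) = 0.3341
mean = (0.6951 + 1.7204 + 0.3216 + 0.3341)/4 = 0.7678

0.7678


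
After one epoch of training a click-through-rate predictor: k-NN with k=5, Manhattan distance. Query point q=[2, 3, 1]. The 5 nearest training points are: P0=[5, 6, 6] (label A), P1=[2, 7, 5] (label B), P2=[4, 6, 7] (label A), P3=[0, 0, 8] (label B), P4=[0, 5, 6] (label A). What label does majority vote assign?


d(q,P0) = 11  (label A)
d(q,P1) = 8  (label B)
d(q,P2) = 11  (label A)
d(q,P3) = 12  (label B)
d(q,P4) = 9  (label A)
Votes: A=3, B=2
Majority → A

A


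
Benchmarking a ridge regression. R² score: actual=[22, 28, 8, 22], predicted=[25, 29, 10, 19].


ȳ = 20
SS_res = Σ(y-ŷ)² = 23
SS_tot = Σ(y-ȳ)² = 216
R² = 1 - SS_res/SS_tot = 1 - 0.1065 = 0.8935

0.8935


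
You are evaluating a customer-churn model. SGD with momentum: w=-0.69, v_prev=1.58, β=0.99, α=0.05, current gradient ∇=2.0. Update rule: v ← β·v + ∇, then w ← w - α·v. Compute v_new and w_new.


v_new = 0.99·1.58 + 2.0 = 1.5642 + 2.0 = 3.5642
w_new = -0.69 - 0.05·3.5642 = -0.69 - 0.17821 = -0.86821

v_new=3.5642, w_new=-0.86821


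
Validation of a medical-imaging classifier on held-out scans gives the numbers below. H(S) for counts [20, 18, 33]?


Probabilities: [20/71, 18/71, 33/71] ≈ [0.2817, 0.2535, 0.4648]
H = -((20/71)·log₂(20/71) + (18/71)·log₂(18/71) + (33/71)·log₂(33/71))
  = 1.5306 bits

1.5306 bits


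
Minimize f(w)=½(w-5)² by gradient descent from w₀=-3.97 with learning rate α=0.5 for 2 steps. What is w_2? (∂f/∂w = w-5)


step 1: grad = -3.97-5 = -8.97; w = -3.97 - 0.5·(-8.97) = 0.515
step 2: grad = 0.515-5 = -4.485; w = 0.515 - 0.5·(-4.485) = 2.7575

2.7575


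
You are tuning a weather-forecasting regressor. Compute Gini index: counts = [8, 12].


Probabilities: [8/20, 12/20] ≈ [0.4, 0.6]
Σpᵢ² = (64 + 144)/20² = 208/400
Gini = 1 - Σpᵢ² = 1 - 208/400 = 0.48

0.48


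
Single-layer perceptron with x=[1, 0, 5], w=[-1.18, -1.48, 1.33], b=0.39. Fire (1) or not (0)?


z = (1)·(-1.18) + (0)·(-1.48) + (5)·(1.33) + 0.39
  = 5.86
step(z) = 1 (z≥0)

1


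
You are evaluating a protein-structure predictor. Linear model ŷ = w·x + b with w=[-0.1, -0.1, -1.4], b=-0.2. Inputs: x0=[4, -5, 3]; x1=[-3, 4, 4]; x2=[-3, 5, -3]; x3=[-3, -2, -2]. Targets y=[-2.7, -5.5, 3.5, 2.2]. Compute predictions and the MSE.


ŷ0 = (-0.1)·(4) + (-0.1)·(-5) + (-1.4)·(3) - 0.2 = -4.3
ŷ1 = (-0.1)·(-3) + (-0.1)·(4) + (-1.4)·(4) - 0.2 = -5.9
ŷ2 = (-0.1)·(-3) + (-0.1)·(5) + (-1.4)·(-3) - 0.2 = 3.8
ŷ3 = (-0.1)·(-3) + (-0.1)·(-2) + (-1.4)·(-2) - 0.2 = 3.1
errors² = [2.56, 0.16, 0.09, 0.81]
MSE = 3.6200/4 = 0.905

0.905


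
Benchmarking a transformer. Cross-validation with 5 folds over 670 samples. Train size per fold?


Fold size = 670/5 = 134
Training per fold = 670 - 134 = 536

536


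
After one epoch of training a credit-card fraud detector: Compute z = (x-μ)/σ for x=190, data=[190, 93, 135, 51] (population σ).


μ = 117.25, σ = 51.4411
z = (190 - 117.25)/51.4411 = 1.4142

1.4142


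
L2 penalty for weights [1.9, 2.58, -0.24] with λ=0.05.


‖w‖₂² = (1.9)² + (2.58)² + (-0.24)²
     = 3.61 + 6.6564 + 0.0576
     = 10.324
λ·‖w‖₂² = 0.05·10.324 = 0.5162

0.5162


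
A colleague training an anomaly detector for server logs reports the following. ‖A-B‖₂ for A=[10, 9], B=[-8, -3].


d = √((10+ 8)² + (9+ 3)²)
  = √(324 + 144)
  = √468 = 21.6333

21.6333


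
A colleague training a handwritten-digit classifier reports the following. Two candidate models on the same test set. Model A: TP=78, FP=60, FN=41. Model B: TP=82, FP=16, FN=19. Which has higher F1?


Model A: P=78/138=0.5652, R=78/119=0.6555, F1=2PR/(P+R)=2TP/(2TP+FP+FN)=156/257=0.607
Model B: P=82/98=0.8367, R=82/101=0.8119, F1=2PR/(P+R)=2TP/(2TP+FP+FN)=164/199=0.8241
0.607 < 0.8241 → Model B

Model B


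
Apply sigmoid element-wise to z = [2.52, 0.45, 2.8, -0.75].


σ(2.52) = 1/(1+e^-2.52) = 0.9255
σ(0.45) = 1/(1+e^-0.45) = 0.6106
σ(2.8) = 1/(1+e^-2.8) = 0.9427
σ(-0.75) = 1/(1+e^0.75) = 0.3208
result = [0.9255, 0.6106, 0.9427, 0.3208]

[0.9255, 0.6106, 0.9427, 0.3208]


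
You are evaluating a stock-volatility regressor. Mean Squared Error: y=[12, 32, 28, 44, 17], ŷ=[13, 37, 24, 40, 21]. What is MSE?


Squared errors: (12-13)²=1, (32-37)²=25, (28-24)²=16, (44-40)²=16, (17-21)²=16
Sum = 74
MSE = 74/5 = 74/5

74/5


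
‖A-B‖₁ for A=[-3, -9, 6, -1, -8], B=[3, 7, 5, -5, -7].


d = |-3-3| + |-9-7| + |6-5| + |-1+ 5| + |-8+ 7|
  = 6 + 16 + 1 + 4 + 1
  = 28

28


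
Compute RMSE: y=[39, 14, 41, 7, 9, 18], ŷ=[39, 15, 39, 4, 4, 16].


MSE = 43/6 = 7.1667
RMSE = √(43/6) = 2.6771

2.6771


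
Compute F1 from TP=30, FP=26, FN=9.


Precision = 30/56 = 0.5357
Recall = 30/39 = 0.7692
F1 = 2·P·R/(P+R) = 2·TP/(2·TP+FP+FN) = 60/(60+26+9) = 60/95 = 0.6316

0.6316


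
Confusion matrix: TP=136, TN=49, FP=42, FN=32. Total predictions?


Total = TP + TN + FP + FN
= 136 + 49 + 42 + 32
= 259
(Predicted positive: 178, predicted negative: 81)

259


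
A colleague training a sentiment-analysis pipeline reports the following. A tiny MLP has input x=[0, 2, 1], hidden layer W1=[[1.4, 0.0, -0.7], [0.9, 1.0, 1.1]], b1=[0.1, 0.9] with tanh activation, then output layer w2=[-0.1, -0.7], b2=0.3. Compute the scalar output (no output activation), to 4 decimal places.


z1[0] = (1.4)·(0) + (0.0)·(2) + (-0.7)·(1) + 0.1 = -0.6
z1[1] = (0.9)·(0) + (1.0)·(2) + (1.1)·(1) + 0.9 = 4.0
h = tanh(z1) = [-0.537, 0.9993]
output = (-0.1)·(-0.537) + (-0.7)·(0.9993) + 0.3 = -0.3458

-0.3458


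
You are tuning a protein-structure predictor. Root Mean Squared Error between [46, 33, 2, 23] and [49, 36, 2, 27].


MSE = 34/4 = 8.5
RMSE = √(34/4) = 2.9155

2.9155


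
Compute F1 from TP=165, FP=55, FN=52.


Precision = 165/220 = 0.75
Recall = 165/217 = 0.7604
F1 = 2·P·R/(P+R) = 2·TP/(2·TP+FP+FN) = 330/(330+55+52) = 330/437 = 0.7551

0.7551


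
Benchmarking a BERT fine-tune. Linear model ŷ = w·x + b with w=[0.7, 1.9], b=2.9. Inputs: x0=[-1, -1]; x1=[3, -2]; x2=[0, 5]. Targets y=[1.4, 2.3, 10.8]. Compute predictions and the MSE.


ŷ0 = (0.7)·(-1) + (1.9)·(-1) + 2.9 = 0.3
ŷ1 = (0.7)·(3) + (1.9)·(-2) + 2.9 = 1.2
ŷ2 = (0.7)·(0) + (1.9)·(5) + 2.9 = 12.4
errors² = [1.21, 1.21, 2.56]
MSE = 4.9800/3 = 1.66

1.66


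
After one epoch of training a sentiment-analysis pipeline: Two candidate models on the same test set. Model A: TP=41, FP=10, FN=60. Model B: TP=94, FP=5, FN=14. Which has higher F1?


Model A: P=41/51=0.8039, R=41/101=0.4059, F1=2PR/(P+R)=2TP/(2TP+FP+FN)=82/152=0.5395
Model B: P=94/99=0.9495, R=94/108=0.8704, F1=2PR/(P+R)=2TP/(2TP+FP+FN)=188/207=0.9082
0.5395 < 0.9082 → Model B

Model B


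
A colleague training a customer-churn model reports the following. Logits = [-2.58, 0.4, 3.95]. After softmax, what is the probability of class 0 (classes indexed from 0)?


Exponentials: e^-2.58=0.0758, e^0.4=1.4918, e^3.95=51.9354
Sum = 53.503
Softmax = [0.0014, 0.0279, 0.9707]
p[0] = 0.0758/53.503 = 0.0014

0.0014


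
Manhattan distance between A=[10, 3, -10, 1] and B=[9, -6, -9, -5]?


d = |10-9| + |3+ 6| + |-10+ 9| + |1+ 5|
  = 1 + 9 + 1 + 6
  = 17

17


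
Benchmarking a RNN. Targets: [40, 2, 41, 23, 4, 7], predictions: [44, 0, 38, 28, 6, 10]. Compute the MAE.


Absolute errors: |40-44|=4, |2-0|=2, |41-38|=3, |23-28|=5, |4-6|=2, |7-10|=3
Sum = 19
MAE = 19/6 = 19/6

19/6


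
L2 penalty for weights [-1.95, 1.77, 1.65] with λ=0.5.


‖w‖₂² = (-1.95)² + (1.77)² + (1.65)²
     = 3.8025 + 3.1329 + 2.7225
     = 9.6579
λ·‖w‖₂² = 0.5·9.6579 = 4.82895

4.82895


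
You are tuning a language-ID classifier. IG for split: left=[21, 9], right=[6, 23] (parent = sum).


Parent = [27, 32], H_parent = 0.9948
H_left = 0.8813 (n=30), H_right = 0.7355 (n=29)
H_children = (30/59)·0.8813 + (29/59)·0.7355 = 0.8096
IG = 0.9948 - 0.8096 = 0.1852

0.1852


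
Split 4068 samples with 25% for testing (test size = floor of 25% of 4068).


Test = ⌊4068·25/100⌋ = 1017
Train = 4068 - 1017 = 3051

Train: 3051, Test: 1017


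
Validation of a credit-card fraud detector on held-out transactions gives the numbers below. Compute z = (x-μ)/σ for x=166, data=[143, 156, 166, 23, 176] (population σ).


μ = 132.8, σ = 55.9764
z = (166 - 132.8)/55.9764 = 0.5931

0.5931


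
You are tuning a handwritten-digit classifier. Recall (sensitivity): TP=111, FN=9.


Recall = TP/(TP+FN)
= 111/(111+9)
= 111/120 = 92.5%

92.5%


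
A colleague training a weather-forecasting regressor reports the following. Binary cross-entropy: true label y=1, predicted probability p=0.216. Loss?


BCE = -[y·ln(p) + (1-y)·ln(1-p)]
= -1·ln(0.216) - 0
= -ln(0.216) = 1.5325

1.5325


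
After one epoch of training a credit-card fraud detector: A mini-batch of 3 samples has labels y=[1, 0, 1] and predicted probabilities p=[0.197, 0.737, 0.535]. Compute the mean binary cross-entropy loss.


L[0] = -ln(0.197) = 1.6246
L[1] = -ln(1-0.737) = -ln(0.263) = 1.3356
L[2] = -ln(0.535) = 0.6255
mean = (1.6246 + 1.3356 + 0.6255)/3 = 1.1952

1.1952


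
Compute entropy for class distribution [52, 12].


Probabilities: [52/64, 12/64] ≈ [0.8125, 0.1875]
H = -((52/64)·log₂(52/64) + (12/64)·log₂(12/64))
  = 0.6962 bits

0.6962 bits


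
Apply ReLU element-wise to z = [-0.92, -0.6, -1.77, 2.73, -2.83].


ReLU(-0.92) = max(0, -0.92) = 0.0
ReLU(-0.6) = max(0, -0.6) = 0.0
ReLU(-1.77) = max(0, -1.77) = 0.0
ReLU(2.73) = max(0, 2.73) = 2.73
ReLU(-2.83) = max(0, -2.83) = 0.0
result = [0.0, 0.0, 0.0, 2.73, 0.0]

[0.0, 0.0, 0.0, 2.73, 0.0]


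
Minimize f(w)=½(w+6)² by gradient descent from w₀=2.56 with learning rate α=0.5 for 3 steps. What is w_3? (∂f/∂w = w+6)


step 1: grad = 2.56+6 = 8.56; w = 2.56 - 0.5·(8.56) = -1.72
step 2: grad = -1.72+6 = 4.28; w = -1.72 - 0.5·(4.28) = -3.86
step 3: grad = -3.86+6 = 2.14; w = -3.86 - 0.5·(2.14) = -4.93

-4.93


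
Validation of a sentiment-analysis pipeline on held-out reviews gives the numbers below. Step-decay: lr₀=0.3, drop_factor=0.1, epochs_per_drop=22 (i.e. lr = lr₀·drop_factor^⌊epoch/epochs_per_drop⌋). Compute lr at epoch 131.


n_drops = ⌊131/22⌋ = 5
lr = 0.3·0.1^5 = 0.3·0.00001 = 0.000003

0.000003


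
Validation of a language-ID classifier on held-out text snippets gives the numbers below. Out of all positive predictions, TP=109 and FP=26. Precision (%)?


Precision = TP/(TP+FP)
= 109/(109+26)
= 109/135 = 80.74%

80.74%


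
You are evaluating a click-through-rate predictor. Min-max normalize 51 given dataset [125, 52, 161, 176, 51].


min=51, max=176
(51-51)/(176-51) = 0/125 = 0.0

0.0


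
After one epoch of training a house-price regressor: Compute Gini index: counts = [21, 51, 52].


Probabilities: [21/124, 51/124, 52/124] ≈ [0.1694, 0.4113, 0.4194]
Σpᵢ² = (441 + 2601 + 2704)/124² = 5746/15376
Gini = 1 - Σpᵢ² = 1 - 5746/15376 = 0.6263

0.6263


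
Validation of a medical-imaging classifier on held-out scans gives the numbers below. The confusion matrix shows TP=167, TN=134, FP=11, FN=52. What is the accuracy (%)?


Accuracy = (TP+TN)/(TP+TN+FP+FN)
= (167+134)/(364)
= 301/364 = 82.69%

82.69%


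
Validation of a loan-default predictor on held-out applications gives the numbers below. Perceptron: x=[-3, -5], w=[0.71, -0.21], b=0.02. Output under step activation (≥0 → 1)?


z = (-3)·(0.71) + (-5)·(-0.21) + 0.02
  = -1.06
step(z) = 0 (z<0)

0


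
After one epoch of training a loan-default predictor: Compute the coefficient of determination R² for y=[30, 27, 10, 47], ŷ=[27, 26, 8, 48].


ȳ = 28.5
SS_res = Σ(y-ŷ)² = 15
SS_tot = Σ(y-ȳ)² = 689
R² = 1 - SS_res/SS_tot = 1 - 0.0218 = 0.9782

0.9782


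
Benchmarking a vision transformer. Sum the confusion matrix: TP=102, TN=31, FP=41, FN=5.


Total = TP + TN + FP + FN
= 102 + 31 + 41 + 5
= 179
(Predicted positive: 143, predicted negative: 36)

179


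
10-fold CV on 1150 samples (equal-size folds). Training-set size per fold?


Fold size = 1150/10 = 115
Training per fold = 1150 - 115 = 1035

1035


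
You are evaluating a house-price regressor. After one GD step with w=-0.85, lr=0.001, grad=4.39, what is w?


w_new = w - α·∇
= -0.85 - 0.001·4.39
= -0.85 - 0.00439
= -0.85439

-0.85439


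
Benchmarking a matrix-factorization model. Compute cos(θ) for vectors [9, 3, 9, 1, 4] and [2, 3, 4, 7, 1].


A·B = 9·2 + 3·3 + 9·4 + 1·7 + 4·1 = 74
‖A‖ = √188 = 13.7113, ‖B‖ = √79 = 8.8882
cos = 74/(√188·√79) = 74/√14852 = 0.6072

0.6072


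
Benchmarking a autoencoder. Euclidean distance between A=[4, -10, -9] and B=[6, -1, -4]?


d = √((4-6)² + (-10+ 1)² + (-9+ 4)²)
  = √(4 + 81 + 25)
  = √110 = 10.4881

10.4881


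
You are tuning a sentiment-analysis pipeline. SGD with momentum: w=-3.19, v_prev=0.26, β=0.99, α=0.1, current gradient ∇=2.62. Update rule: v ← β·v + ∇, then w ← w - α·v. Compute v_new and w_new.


v_new = 0.99·0.26 + 2.62 = 0.2574 + 2.62 = 2.8774
w_new = -3.19 - 0.1·2.8774 = -3.19 - 0.28774 = -3.47774

v_new=2.8774, w_new=-3.47774


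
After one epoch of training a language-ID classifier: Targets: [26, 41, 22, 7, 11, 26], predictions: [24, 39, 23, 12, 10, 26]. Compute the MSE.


Squared errors: (26-24)²=4, (41-39)²=4, (22-23)²=1, (7-12)²=25, (11-10)²=1, (26-26)²=0
Sum = 35
MSE = 35/6 = 35/6

35/6


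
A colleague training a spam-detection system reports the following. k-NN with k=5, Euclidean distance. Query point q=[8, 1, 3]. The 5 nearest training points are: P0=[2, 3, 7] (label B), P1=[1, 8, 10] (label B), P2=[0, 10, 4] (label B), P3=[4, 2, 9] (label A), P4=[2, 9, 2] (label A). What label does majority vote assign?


d(q,P0) = 7.4833  (label B)
d(q,P1) = 12.1244  (label B)
d(q,P2) = 12.083  (label B)
d(q,P3) = 7.2801  (label A)
d(q,P4) = 10.0499  (label A)
Votes: A=2, B=3
Majority → B

B


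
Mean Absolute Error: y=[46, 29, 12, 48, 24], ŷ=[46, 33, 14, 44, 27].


Absolute errors: |46-46|=0, |29-33|=4, |12-14|=2, |48-44|=4, |24-27|=3
Sum = 13
MAE = 13/5 = 13/5

13/5


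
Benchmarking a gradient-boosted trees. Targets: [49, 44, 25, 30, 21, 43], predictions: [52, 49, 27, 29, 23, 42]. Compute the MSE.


Squared errors: (49-52)²=9, (44-49)²=25, (25-27)²=4, (30-29)²=1, (21-23)²=4, (43-42)²=1
Sum = 44
MSE = 44/6 = 22/3

22/3


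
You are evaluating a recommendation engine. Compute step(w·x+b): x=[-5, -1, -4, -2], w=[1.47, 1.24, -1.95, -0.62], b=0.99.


z = (-5)·(1.47) + (-1)·(1.24) + (-4)·(-1.95) + (-2)·(-0.62) + 0.99
  = 1.44
step(z) = 1 (z≥0)

1


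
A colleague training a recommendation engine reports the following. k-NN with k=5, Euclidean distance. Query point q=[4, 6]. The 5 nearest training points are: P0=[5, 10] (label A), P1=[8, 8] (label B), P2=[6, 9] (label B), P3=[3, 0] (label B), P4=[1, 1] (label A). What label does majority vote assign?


d(q,P0) = 4.1231  (label A)
d(q,P1) = 4.4721  (label B)
d(q,P2) = 3.6056  (label B)
d(q,P3) = 6.0828  (label B)
d(q,P4) = 5.831  (label A)
Votes: A=2, B=3
Majority → B

B


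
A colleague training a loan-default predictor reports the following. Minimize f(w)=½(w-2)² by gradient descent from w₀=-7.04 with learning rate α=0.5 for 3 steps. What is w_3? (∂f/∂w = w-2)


step 1: grad = -7.04-2 = -9.04; w = -7.04 - 0.5·(-9.04) = -2.52
step 2: grad = -2.52-2 = -4.52; w = -2.52 - 0.5·(-4.52) = -0.26
step 3: grad = -0.26-2 = -2.26; w = -0.26 - 0.5·(-2.26) = 0.87

0.87


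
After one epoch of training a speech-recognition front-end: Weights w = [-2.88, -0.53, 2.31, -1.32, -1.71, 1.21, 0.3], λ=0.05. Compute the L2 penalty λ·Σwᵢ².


‖w‖₂² = (-2.88)² + (-0.53)² + (2.31)² + (-1.32)² + (-1.71)² + (1.21)² + (0.3)²
     = 8.2944 + 0.2809 + 5.3361 + 1.7424 + 2.9241 + 1.4641 + 0.09
     = 20.132
λ·‖w‖₂² = 0.05·20.132 = 1.0066

1.0066


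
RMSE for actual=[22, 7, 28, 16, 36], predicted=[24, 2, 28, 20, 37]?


MSE = 46/5 = 9.2
RMSE = √(46/5) = 3.0332

3.0332


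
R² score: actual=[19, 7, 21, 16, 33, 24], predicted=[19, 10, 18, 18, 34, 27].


ȳ = 20
SS_res = Σ(y-ŷ)² = 32
SS_tot = Σ(y-ȳ)² = 372
R² = 1 - SS_res/SS_tot = 1 - 0.086 = 0.914

0.914


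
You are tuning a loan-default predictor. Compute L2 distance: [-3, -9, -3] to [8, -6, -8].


d = √((-3-8)² + (-9+ 6)² + (-3+ 8)²)
  = √(121 + 9 + 25)
  = √155 = 12.4499

12.4499


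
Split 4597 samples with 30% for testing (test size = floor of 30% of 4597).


Test = ⌊4597·30/100⌋ = 1379
Train = 4597 - 1379 = 3218

Train: 3218, Test: 1379


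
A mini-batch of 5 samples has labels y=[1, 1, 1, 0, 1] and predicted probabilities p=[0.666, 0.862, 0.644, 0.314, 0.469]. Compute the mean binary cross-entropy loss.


L[0] = -ln(0.666) = 0.4065
L[1] = -ln(0.862) = 0.1485
L[2] = -ln(0.644) = 0.4401
L[3] = -ln(1-0.314) = -ln(0.686) = 0.3769
L[4] = -ln(0.469) = 0.7572
mean = (0.4065 + 0.1485 + 0.4401 + 0.3769 + 0.7572)/5 = 0.4258

0.4258


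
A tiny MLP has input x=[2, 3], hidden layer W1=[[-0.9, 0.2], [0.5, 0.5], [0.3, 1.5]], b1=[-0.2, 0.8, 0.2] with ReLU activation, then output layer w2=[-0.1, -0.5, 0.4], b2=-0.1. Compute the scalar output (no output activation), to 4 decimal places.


z1[0] = (-0.9)·(2) + (0.2)·(3) - 0.2 = -1.4
z1[1] = (0.5)·(2) + (0.5)·(3) + 0.8 = 3.3
z1[2] = (0.3)·(2) + (1.5)·(3) + 0.2 = 5.3
h = ReLU(z1) = [0.0, 3.3, 5.3]
output = (-0.1)·(0.0) + (-0.5)·(3.3) + (0.4)·(5.3) - 0.1 = 0.37

0.37


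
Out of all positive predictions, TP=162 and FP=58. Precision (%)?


Precision = TP/(TP+FP)
= 162/(162+58)
= 162/220 = 73.64%

73.64%


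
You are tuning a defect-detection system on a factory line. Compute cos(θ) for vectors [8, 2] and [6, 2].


A·B = 8·6 + 2·2 = 52
‖A‖ = √68 = 8.2462, ‖B‖ = √40 = 6.3246
cos = 52/(√68·√40) = 52/√2720 = 0.9971

0.9971


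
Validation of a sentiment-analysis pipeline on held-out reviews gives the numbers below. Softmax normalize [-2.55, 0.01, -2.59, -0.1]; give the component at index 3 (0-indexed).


Exponentials: e^-2.55=0.0781, e^0.01=1.0101, e^-2.59=0.075, e^-0.1=0.9048
Sum = 2.068
Softmax = [0.0378, 0.4884, 0.0363, 0.4375]
p[3] = 0.9048/2.068 = 0.4375

0.4375


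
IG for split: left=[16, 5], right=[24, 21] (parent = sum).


Parent = [40, 26], H_parent = 0.9673
H_left = 0.7919 (n=21), H_right = 0.9968 (n=45)
H_children = (21/66)·0.7919 + (45/66)·0.9968 = 0.9316
IG = 0.9673 - 0.9316 = 0.0357

0.0357


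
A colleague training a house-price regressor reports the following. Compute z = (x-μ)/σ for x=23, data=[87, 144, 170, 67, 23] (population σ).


μ = 98.2, σ = 52.9279
z = (23 - 98.2)/52.9279 = -1.4208

-1.4208


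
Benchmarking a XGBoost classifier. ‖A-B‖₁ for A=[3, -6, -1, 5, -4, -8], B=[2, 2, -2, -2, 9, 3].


d = |3-2| + |-6-2| + |-1+ 2| + |5+ 2| + |-4-9| + |-8-3|
  = 1 + 8 + 1 + 7 + 13 + 11
  = 41

41


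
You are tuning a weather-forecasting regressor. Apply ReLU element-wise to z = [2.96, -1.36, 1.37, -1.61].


ReLU(2.96) = max(0, 2.96) = 2.96
ReLU(-1.36) = max(0, -1.36) = 0.0
ReLU(1.37) = max(0, 1.37) = 1.37
ReLU(-1.61) = max(0, -1.61) = 0.0
result = [2.96, 0.0, 1.37, 0.0]

[2.96, 0.0, 1.37, 0.0]


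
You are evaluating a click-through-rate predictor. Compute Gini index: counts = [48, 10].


Probabilities: [48/58, 10/58] ≈ [0.8276, 0.1724]
Σpᵢ² = (2304 + 100)/58² = 2404/3364
Gini = 1 - Σpᵢ² = 1 - 2404/3364 = 0.2854

0.2854


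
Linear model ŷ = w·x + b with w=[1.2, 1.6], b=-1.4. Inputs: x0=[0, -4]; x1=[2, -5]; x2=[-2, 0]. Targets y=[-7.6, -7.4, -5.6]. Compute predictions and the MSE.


ŷ0 = (1.2)·(0) + (1.6)·(-4) - 1.4 = -7.8
ŷ1 = (1.2)·(2) + (1.6)·(-5) - 1.4 = -7.0
ŷ2 = (1.2)·(-2) + (1.6)·(0) - 1.4 = -3.8
errors² = [0.04, 0.16, 3.24]
MSE = 3.4400/3 = 1.1467

1.1467


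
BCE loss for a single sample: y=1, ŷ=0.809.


BCE = -[y·ln(p) + (1-y)·ln(1-p)]
= -1·ln(0.809) - 0
= -ln(0.809) = 0.212

0.212


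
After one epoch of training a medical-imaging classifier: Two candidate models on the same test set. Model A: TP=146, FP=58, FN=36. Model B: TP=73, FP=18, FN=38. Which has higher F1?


Model A: P=146/204=0.7157, R=146/182=0.8022, F1=2PR/(P+R)=2TP/(2TP+FP+FN)=292/386=0.7565
Model B: P=73/91=0.8022, R=73/111=0.6577, F1=2PR/(P+R)=2TP/(2TP+FP+FN)=146/202=0.7228
0.7565 > 0.7228 → Model A

Model A


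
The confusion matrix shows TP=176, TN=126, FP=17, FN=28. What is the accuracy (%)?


Accuracy = (TP+TN)/(TP+TN+FP+FN)
= (176+126)/(347)
= 302/347 = 87.03%

87.03%


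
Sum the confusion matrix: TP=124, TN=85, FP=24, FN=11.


Total = TP + TN + FP + FN
= 124 + 85 + 24 + 11
= 244
(Predicted positive: 148, predicted negative: 96)

244


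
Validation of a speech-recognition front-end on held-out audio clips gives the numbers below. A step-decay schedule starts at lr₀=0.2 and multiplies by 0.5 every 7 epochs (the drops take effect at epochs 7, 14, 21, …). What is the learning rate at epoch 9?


n_drops = ⌊9/7⌋ = 1
lr = 0.2·0.5^1 = 0.2·0.5 = 0.1

0.1


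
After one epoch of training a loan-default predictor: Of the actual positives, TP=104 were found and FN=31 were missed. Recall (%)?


Recall = TP/(TP+FN)
= 104/(104+31)
= 104/135 = 77.04%

77.04%
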